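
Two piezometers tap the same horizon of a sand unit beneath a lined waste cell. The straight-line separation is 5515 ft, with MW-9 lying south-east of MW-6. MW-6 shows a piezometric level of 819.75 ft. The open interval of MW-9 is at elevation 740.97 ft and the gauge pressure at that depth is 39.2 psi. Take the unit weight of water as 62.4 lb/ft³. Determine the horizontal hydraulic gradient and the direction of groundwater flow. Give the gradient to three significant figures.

i ≈ 0.00212; groundwater flows toward the north-west

Total head at MW-6: h = 819.75 ft (water level in the piezometer is the total head).
Pressure head at MW-9: ψ = 144·P/γ = 144 × 39.2 / 62.4 = 90.46 ft.
Total head at MW-9: h = z + ψ = 740.97 + 90.46 = 831.43 ft.
Head difference: h(MW-6) − h(MW-9) = 819.75 − 831.43 = -11.68 ft.
Hydraulic gradient: i = |Δh| / L = 11.68 / 5515 = 0.00212.
Flow is from higher to lower head: from MW-9 toward MW-6, i.e. toward the north-west.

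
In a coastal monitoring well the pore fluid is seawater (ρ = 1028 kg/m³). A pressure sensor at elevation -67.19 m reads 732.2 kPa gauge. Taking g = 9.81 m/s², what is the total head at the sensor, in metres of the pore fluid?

ψ = P/(ρg) = 732.2×1000 / (1028 × 9.81) = 72.61 m.
h = z + ψ = -67.19 + 72.61 = 5.42 m.

h ≈ 5.42 m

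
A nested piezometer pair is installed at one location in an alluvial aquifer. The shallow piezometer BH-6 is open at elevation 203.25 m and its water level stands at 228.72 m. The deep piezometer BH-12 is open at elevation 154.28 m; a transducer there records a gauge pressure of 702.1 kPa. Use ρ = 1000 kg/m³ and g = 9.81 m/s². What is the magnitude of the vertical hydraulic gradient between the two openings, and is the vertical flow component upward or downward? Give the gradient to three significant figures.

Total head at BH-6: h = 228.72 m (water level in the standpipe).
Pressure head at BH-12: ψ = P/(ρg) = 702.1×1000 / (1000 × 9.81) = 71.57 m.
Total head at BH-12: h = z + ψ = 154.28 + 71.57 = 225.85 m.
Δh = h(BH-6) − h(BH-12) = 228.72 − 225.85 = 2.87 m.
Vertical separation Δz = 203.25 − 154.28 = 48.97 m.
|i_v| = |Δh| / Δz = 2.87 / 48.97 = 0.0586.
Head is higher in the shallow piezometer, so vertical flow is downward (recharge condition).

|i_v| ≈ 0.0586; vertical flow is downward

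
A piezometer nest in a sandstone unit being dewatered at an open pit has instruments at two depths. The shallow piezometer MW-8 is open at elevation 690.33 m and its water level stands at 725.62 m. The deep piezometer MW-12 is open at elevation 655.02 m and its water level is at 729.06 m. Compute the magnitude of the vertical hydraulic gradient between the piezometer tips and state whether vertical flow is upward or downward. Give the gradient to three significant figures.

Total head at MW-8: h = 725.62 m (water level in the standpipe).
Total head at MW-12: h = 729.06 m.
Δh = h(MW-8) − h(MW-12) = 725.62 − 729.06 = -3.44 m.
Vertical separation Δz = 690.33 − 655.02 = 35.31 m.
|i_v| = |Δh| / Δz = 3.44 / 35.31 = 0.0974.
Head is higher in the deep piezometer, so vertical flow is upward (discharge condition).

|i_v| ≈ 0.0974; vertical flow is upward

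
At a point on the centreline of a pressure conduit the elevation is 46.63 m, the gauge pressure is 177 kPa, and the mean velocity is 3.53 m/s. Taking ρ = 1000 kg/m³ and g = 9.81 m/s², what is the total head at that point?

h ≈ 65.31 m

Pressure head ψ = P/(ρg) = 177×1000 / (1000 × 9.81) = 18.04 m.
Velocity head = v²/(2g) = 3.53² / (2 × 9.81) = 0.635 m.
h = z + ψ + v²/(2g) = 46.63 + 18.04 + 0.635 = 65.31 m.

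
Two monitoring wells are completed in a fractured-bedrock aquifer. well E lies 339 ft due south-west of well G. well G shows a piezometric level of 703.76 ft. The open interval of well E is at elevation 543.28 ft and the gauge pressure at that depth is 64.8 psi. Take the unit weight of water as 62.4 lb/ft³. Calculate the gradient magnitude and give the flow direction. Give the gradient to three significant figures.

i ≈ 0.0323; groundwater flows toward the south-west

Total head at well G: h = 703.76 ft (water level in the piezometer is the total head).
Pressure head at well E: ψ = 144·P/γ = 144 × 64.8 / 62.4 = 149.54 ft.
Total head at well E: h = z + ψ = 543.28 + 149.54 = 692.82 ft.
Head difference: h(well G) − h(well E) = 703.76 − 692.82 = 10.94 ft.
Hydraulic gradient: i = |Δh| / L = 10.94 / 339 = 0.0323.
Flow is from higher to lower head: from well G toward well E, i.e. toward the south-west.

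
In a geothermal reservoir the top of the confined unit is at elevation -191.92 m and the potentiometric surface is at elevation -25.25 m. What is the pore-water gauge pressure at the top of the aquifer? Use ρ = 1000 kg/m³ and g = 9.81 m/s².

Pressure head at the aquifer top: ψ = h − z = -25.25 − (-191.92) = 166.67 m.
P = ρgψ = 1000 × 9.81 × 166.67 = 1635033 Pa ≈ 1640 kPa.

P ≈ 1640 kPa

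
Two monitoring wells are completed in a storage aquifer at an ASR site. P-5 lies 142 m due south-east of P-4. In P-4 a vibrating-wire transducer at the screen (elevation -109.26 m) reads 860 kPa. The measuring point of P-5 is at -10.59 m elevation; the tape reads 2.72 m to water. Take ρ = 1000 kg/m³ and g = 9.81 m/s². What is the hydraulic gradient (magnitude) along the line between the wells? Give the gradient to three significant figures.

i ≈ 0.0583

Pressure head at P-4: ψ = P/(ρg) = 860×1000 / (1000 × 9.81) = 87.67 m.
Total head at P-4: h = z + ψ = -109.26 + 87.67 = -21.59 m.
Total head at P-5: h = -10.59 − 2.72 = -13.31 m.
Head difference: h(P-4) − h(P-5) = -21.59 − (-13.31) = -8.28 m.
Hydraulic gradient: i = |Δh| / L = 8.28 / 142 = 0.0583.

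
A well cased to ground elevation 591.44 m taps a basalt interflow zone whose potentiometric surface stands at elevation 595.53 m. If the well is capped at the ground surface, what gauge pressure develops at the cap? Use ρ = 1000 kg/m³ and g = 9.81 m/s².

P ≈ 40.1 kPa

Head above the cap: Δh = 595.53 − 591.44 = 4.09 m.
P = ρgΔh = 1000 × 9.81 × 4.09 = 40123 Pa ≈ 40.1 kPa.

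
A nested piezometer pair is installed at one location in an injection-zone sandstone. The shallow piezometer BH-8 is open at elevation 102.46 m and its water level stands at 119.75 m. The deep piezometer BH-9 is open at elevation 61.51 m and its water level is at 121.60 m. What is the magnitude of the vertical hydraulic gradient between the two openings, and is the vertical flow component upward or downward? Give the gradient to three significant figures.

|i_v| ≈ 0.0452; vertical flow is upward

Total head at BH-8: h = 119.75 m (water level in the standpipe).
Total head at BH-9: h = 121.60 m.
Δh = h(BH-8) − h(BH-9) = 119.75 − 121.60 = -1.85 m.
Vertical separation Δz = 102.46 − 61.51 = 40.95 m.
|i_v| = |Δh| / Δz = 1.85 / 40.95 = 0.0452.
Head is higher in the deep piezometer, so vertical flow is upward (discharge condition).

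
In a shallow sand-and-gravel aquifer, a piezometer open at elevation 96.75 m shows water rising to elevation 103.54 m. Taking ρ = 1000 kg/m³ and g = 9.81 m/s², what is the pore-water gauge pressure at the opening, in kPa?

P ≈ 66.6 kPa

Pressure head ψ = h − z = 103.54 − 96.75 = 6.79 m.
P = ρgψ = 1000 × 9.81 × 6.79 = 66610 Pa ≈ 66.6 kPa.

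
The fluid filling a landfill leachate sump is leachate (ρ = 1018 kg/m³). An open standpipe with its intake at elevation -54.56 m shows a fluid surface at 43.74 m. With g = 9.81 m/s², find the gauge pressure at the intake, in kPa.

Pressure head ψ = h − z = 43.74 − (-54.56) = 98.30 m.
P = ρgψ = 1018 × 9.81 × 98.30 = 981681 Pa ≈ 982 kPa.

P ≈ 982 kPa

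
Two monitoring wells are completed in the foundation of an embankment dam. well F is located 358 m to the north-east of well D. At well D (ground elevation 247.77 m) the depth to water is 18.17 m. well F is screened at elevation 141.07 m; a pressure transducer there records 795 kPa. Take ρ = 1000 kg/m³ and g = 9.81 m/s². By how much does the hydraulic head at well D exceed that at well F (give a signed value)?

Total head at well D: h = 247.77 − 18.17 = 229.60 m.
Pressure head at well F: ψ = P/(ρg) = 795×1000 / (1000 × 9.81) = 81.04 m.
Total head at well F: h = z + ψ = 141.07 + 81.04 = 222.11 m.
Head difference: h(well D) − h(well F) = 229.60 − 222.11 = 7.49 m.

Δh ≈ 7.49 m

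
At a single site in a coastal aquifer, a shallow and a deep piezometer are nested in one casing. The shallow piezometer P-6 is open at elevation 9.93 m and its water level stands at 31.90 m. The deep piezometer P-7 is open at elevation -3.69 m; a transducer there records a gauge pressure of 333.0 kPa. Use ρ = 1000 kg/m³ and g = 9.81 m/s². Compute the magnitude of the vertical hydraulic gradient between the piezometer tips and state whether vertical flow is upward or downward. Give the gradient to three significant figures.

|i_v| ≈ 0.121; vertical flow is downward

Total head at P-6: h = 31.90 m (water level in the standpipe).
Pressure head at P-7: ψ = P/(ρg) = 333.0×1000 / (1000 × 9.81) = 33.94 m.
Total head at P-7: h = z + ψ = -3.69 + 33.94 = 30.25 m.
Δh = h(P-6) − h(P-7) = 31.90 − 30.25 = 1.65 m.
Vertical separation Δz = 9.93 − (-3.69) = 13.62 m.
|i_v| = |Δh| / Δz = 1.65 / 13.62 = 0.121.
Head is higher in the shallow piezometer, so vertical flow is downward (recharge condition).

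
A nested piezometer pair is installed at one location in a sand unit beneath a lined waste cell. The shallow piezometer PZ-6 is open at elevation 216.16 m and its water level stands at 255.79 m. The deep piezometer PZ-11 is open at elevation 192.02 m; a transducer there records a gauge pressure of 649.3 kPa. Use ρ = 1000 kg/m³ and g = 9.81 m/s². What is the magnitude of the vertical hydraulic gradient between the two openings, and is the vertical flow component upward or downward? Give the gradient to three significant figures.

|i_v| ≈ 0.100; vertical flow is upward

Total head at PZ-6: h = 255.79 m (water level in the standpipe).
Pressure head at PZ-11: ψ = P/(ρg) = 649.3×1000 / (1000 × 9.81) = 66.19 m.
Total head at PZ-11: h = z + ψ = 192.02 + 66.19 = 258.21 m.
Δh = h(PZ-6) − h(PZ-11) = 255.79 − 258.21 = -2.42 m.
Vertical separation Δz = 216.16 − 192.02 = 24.14 m.
|i_v| = |Δh| / Δz = 2.42 / 24.14 = 0.100.
Head is higher in the deep piezometer, so vertical flow is upward (discharge condition).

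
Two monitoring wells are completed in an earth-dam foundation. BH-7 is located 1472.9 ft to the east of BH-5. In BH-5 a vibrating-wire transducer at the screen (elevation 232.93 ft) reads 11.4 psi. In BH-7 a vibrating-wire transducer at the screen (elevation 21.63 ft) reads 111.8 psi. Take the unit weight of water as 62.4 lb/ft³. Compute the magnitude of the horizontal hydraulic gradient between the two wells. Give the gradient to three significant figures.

i ≈ 0.0138

Pressure head at BH-5: ψ = 144·P/γ = 144 × 11.4 / 62.4 = 26.31 ft.
Total head at BH-5: h = z + ψ = 232.93 + 26.31 = 259.24 ft.
Pressure head at BH-7: ψ = 144·P/γ = 144 × 111.8 / 62.4 = 258.00 ft.
Total head at BH-7: h = z + ψ = 21.63 + 258.00 = 279.63 ft.
Head difference: h(BH-5) − h(BH-7) = 259.24 − 279.63 = -20.39 ft.
Hydraulic gradient: i = |Δh| / L = 20.39 / 1472.9 = 0.0138.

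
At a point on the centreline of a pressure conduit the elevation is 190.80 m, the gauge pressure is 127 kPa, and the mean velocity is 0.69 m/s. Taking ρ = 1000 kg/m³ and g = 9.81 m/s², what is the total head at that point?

h ≈ 203.77 m

Pressure head ψ = P/(ρg) = 127×1000 / (1000 × 9.81) = 12.95 m.
Velocity head = v²/(2g) = 0.69² / (2 × 9.81) = 0.024 m.
h = z + ψ + v²/(2g) = 190.80 + 12.95 + 0.024 = 203.77 m.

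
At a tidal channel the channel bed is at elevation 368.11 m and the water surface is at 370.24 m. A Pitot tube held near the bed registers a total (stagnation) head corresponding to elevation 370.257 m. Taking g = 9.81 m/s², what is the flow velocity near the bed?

Near the bed, under hydrostatic conditions, the piezometric head (z + ψ) equals the free-surface elevation, 370.24 m.
Velocity head = total − piezometric = 370.257 − 370.24 = 0.017 m.
v = √(2g·h_v) = √(2 × 9.81 × 0.017) = 0.578 m/s.

v ≈ 0.578 m/s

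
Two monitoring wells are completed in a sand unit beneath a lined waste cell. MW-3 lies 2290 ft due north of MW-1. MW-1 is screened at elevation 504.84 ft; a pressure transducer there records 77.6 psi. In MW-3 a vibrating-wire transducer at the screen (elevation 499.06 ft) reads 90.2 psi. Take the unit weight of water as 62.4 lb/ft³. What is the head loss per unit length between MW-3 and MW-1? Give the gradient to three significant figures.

i ≈ 0.0102 ft/ft

Pressure head at MW-1: ψ = 144·P/γ = 144 × 77.6 / 62.4 = 179.08 ft.
Total head at MW-1: h = z + ψ = 504.84 + 179.08 = 683.92 ft.
Pressure head at MW-3: ψ = 144·P/γ = 144 × 90.2 / 62.4 = 208.15 ft.
Total head at MW-3: h = z + ψ = 499.06 + 208.15 = 707.21 ft.
Head difference: h(MW-1) − h(MW-3) = 683.92 − 707.21 = -23.29 ft.
Hydraulic gradient: i = |Δh| / L = 23.29 / 2290 = 0.0102.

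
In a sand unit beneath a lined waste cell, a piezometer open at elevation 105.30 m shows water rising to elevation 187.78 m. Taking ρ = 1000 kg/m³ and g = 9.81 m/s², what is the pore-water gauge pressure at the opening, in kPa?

Pressure head ψ = h − z = 187.78 − 105.30 = 82.48 m.
P = ρgψ = 1000 × 9.81 × 82.48 = 809129 Pa ≈ 809 kPa.

P ≈ 809 kPa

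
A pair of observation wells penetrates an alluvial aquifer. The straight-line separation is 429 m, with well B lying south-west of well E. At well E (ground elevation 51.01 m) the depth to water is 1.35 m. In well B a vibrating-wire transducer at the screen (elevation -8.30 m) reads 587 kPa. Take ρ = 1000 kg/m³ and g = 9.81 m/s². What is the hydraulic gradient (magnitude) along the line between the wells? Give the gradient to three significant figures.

Total head at well E: h = 51.01 − 1.35 = 49.66 m.
Pressure head at well B: ψ = P/(ρg) = 587×1000 / (1000 × 9.81) = 59.84 m.
Total head at well B: h = z + ψ = -8.30 + 59.84 = 51.54 m.
Head difference: h(well E) − h(well B) = 49.66 − 51.54 = -1.88 m.
Hydraulic gradient: i = |Δh| / L = 1.88 / 429 = 0.00438.

i ≈ 0.00438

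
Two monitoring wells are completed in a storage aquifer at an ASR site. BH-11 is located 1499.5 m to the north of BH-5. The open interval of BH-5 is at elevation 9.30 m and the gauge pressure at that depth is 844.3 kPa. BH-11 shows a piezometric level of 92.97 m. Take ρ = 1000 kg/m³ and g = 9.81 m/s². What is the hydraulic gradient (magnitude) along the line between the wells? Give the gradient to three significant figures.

Pressure head at BH-5: ψ = P/(ρg) = 844.3×1000 / (1000 × 9.81) = 86.07 m.
Total head at BH-5: h = z + ψ = 9.30 + 86.07 = 95.37 m.
Total head at BH-11: h = 92.97 m (water level in the piezometer is the total head).
Head difference: h(BH-5) − h(BH-11) = 95.37 − 92.97 = 2.40 m.
Hydraulic gradient: i = |Δh| / L = 2.40 / 1499.5 = 0.00160.

i ≈ 0.00160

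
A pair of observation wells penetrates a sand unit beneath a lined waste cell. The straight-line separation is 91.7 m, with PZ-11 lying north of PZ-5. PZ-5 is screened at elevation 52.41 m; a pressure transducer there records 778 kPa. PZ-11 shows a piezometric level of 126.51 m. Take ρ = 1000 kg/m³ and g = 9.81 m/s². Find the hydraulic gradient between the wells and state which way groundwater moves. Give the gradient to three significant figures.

Pressure head at PZ-5: ψ = P/(ρg) = 778×1000 / (1000 × 9.81) = 79.31 m.
Total head at PZ-5: h = z + ψ = 52.41 + 79.31 = 131.72 m.
Total head at PZ-11: h = 126.51 m (water level in the piezometer is the total head).
Head difference: h(PZ-5) − h(PZ-11) = 131.72 − 126.51 = 5.21 m.
Hydraulic gradient: i = |Δh| / L = 5.21 / 91.7 = 0.0568.
Flow is from higher to lower head: from PZ-5 toward PZ-11, i.e. toward the north.

i ≈ 0.0568; groundwater flows toward the north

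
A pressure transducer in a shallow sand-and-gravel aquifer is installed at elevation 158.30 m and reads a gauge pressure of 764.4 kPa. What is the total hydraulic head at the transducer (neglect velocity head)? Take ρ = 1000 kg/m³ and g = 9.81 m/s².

h ≈ 236.22 m

ψ = P/(ρg) = 764.4×1000 / (1000 × 9.81) = 77.92 m.
h = z + ψ = 158.30 + 77.92 = 236.22 m.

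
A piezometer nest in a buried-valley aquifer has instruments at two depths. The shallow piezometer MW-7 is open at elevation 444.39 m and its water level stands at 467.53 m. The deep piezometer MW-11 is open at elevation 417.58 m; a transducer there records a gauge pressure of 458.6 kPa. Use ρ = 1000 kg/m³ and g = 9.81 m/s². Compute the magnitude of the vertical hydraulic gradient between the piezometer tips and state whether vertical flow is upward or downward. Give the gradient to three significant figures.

Total head at MW-7: h = 467.53 m (water level in the standpipe).
Pressure head at MW-11: ψ = P/(ρg) = 458.6×1000 / (1000 × 9.81) = 46.75 m.
Total head at MW-11: h = z + ψ = 417.58 + 46.75 = 464.33 m.
Δh = h(MW-7) − h(MW-11) = 467.53 − 464.33 = 3.20 m.
Vertical separation Δz = 444.39 − 417.58 = 26.81 m.
|i_v| = |Δh| / Δz = 3.20 / 26.81 = 0.119.
Head is higher in the shallow piezometer, so vertical flow is downward (recharge condition).

|i_v| ≈ 0.119; vertical flow is downward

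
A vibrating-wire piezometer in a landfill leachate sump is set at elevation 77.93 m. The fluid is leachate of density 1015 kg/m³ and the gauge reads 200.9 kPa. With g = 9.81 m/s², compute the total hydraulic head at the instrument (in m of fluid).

h ≈ 98.11 m

ψ = P/(ρg) = 200.9×1000 / (1015 × 9.81) = 20.18 m.
h = z + ψ = 77.93 + 20.18 = 98.11 m.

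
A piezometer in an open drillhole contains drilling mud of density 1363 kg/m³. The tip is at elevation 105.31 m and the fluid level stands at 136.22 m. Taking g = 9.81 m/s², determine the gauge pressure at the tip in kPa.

Pressure head ψ = h − z = 136.22 − 105.31 = 30.91 m.
P = ρgψ = 1363 × 9.81 × 30.91 = 413299 Pa ≈ 413 kPa.

P ≈ 413 kPa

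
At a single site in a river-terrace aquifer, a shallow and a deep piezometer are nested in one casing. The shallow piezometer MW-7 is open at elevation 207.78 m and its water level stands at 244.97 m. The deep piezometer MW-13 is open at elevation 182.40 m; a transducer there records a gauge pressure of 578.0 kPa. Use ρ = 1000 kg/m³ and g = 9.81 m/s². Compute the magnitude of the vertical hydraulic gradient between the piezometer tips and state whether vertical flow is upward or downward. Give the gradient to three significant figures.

Total head at MW-7: h = 244.97 m (water level in the standpipe).
Pressure head at MW-13: ψ = P/(ρg) = 578.0×1000 / (1000 × 9.81) = 58.92 m.
Total head at MW-13: h = z + ψ = 182.40 + 58.92 = 241.32 m.
Δh = h(MW-7) − h(MW-13) = 244.97 − 241.32 = 3.65 m.
Vertical separation Δz = 207.78 − 182.40 = 25.38 m.
|i_v| = |Δh| / Δz = 3.65 / 25.38 = 0.144.
Head is higher in the shallow piezometer, so vertical flow is downward (recharge condition).

|i_v| ≈ 0.144; vertical flow is downward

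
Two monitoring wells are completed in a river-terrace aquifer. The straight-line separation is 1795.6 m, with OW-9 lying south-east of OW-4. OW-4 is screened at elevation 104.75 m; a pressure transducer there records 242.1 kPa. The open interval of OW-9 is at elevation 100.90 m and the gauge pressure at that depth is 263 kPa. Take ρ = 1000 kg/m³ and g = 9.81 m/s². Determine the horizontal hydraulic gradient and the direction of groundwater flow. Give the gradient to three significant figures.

Pressure head at OW-4: ψ = P/(ρg) = 242.1×1000 / (1000 × 9.81) = 24.68 m.
Total head at OW-4: h = z + ψ = 104.75 + 24.68 = 129.43 m.
Pressure head at OW-9: ψ = P/(ρg) = 263×1000 / (1000 × 9.81) = 26.81 m.
Total head at OW-9: h = z + ψ = 100.90 + 26.81 = 127.71 m.
Head difference: h(OW-4) − h(OW-9) = 129.43 − 127.71 = 1.72 m.
Hydraulic gradient: i = |Δh| / L = 1.72 / 1795.6 = 0.000958.
Flow is from higher to lower head: from OW-4 toward OW-9, i.e. toward the south-east.

i ≈ 0.000958; groundwater flows toward the south-east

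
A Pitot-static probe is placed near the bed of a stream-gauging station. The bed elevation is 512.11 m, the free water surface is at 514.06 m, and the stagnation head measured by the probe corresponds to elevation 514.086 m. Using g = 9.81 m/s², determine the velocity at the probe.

v ≈ 0.714 m/s

Near the bed, under hydrostatic conditions, the piezometric head (z + ψ) equals the free-surface elevation, 514.06 m.
Velocity head = total − piezometric = 514.086 − 514.06 = 0.026 m.
v = √(2g·h_v) = √(2 × 9.81 × 0.026) = 0.714 m/s.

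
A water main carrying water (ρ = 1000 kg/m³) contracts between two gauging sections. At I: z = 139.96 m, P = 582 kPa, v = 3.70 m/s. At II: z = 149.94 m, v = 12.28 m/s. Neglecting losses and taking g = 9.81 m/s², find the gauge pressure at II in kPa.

Pressure head at I: ψ₁ = P₁/(ρg) = 582×1000 / (1000 × 9.81) = 59.33 m.
Velocity heads: v₁²/2g = 3.70²/19.62 = 0.698 m; v₂²/2g = 12.28²/19.62 = 7.686 m.
Total head H = z₁ + ψ₁ + v₁²/2g = 139.96 + 59.33 + 0.698 = 199.99 m.
ψ₂ = H − z₂ − v₂²/2g = 199.99 − 149.94 − 7.686 = 42.36 m.
P₂ = ρgψ₂ = 1000 × 9.81 × 42.36 ≈ 416 kPa.

P₂ ≈ 416 kPa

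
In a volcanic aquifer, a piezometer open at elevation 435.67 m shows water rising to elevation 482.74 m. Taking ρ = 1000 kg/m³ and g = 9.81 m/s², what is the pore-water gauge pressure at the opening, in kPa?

Pressure head ψ = h − z = 482.74 − 435.67 = 47.07 m.
P = ρgψ = 1000 × 9.81 × 47.07 = 461757 Pa ≈ 462 kPa.

P ≈ 462 kPa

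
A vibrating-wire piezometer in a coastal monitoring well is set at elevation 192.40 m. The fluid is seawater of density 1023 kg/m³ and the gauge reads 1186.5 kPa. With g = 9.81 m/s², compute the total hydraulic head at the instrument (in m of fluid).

ψ = P/(ρg) = 1186.5×1000 / (1023 × 9.81) = 118.23 m.
h = z + ψ = 192.40 + 118.23 = 310.63 m.

h ≈ 310.63 m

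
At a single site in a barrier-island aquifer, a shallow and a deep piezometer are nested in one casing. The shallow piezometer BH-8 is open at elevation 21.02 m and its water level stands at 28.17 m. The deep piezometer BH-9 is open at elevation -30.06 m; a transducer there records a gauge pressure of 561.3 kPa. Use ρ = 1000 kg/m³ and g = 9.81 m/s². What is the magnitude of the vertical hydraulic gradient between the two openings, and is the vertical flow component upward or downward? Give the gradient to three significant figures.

|i_v| ≈ 0.0198; vertical flow is downward

Total head at BH-8: h = 28.17 m (water level in the standpipe).
Pressure head at BH-9: ψ = P/(ρg) = 561.3×1000 / (1000 × 9.81) = 57.22 m.
Total head at BH-9: h = z + ψ = -30.06 + 57.22 = 27.16 m.
Δh = h(BH-8) − h(BH-9) = 28.17 − 27.16 = 1.01 m.
Vertical separation Δz = 21.02 − (-30.06) = 51.08 m.
|i_v| = |Δh| / Δz = 1.01 / 51.08 = 0.0198.
Head is higher in the shallow piezometer, so vertical flow is downward (recharge condition).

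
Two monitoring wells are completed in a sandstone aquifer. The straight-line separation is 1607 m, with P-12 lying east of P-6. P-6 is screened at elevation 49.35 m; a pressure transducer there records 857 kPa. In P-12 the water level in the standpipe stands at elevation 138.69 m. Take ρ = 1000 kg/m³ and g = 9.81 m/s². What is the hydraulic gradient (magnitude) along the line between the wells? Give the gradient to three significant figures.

i ≈ 0.00123

Pressure head at P-6: ψ = P/(ρg) = 857×1000 / (1000 × 9.81) = 87.36 m.
Total head at P-6: h = z + ψ = 49.35 + 87.36 = 136.71 m.
Total head at P-12: h = 138.69 m (water level in the piezometer is the total head).
Head difference: h(P-6) − h(P-12) = 136.71 − 138.69 = -1.98 m.
Hydraulic gradient: i = |Δh| / L = 1.98 / 1607 = 0.00123.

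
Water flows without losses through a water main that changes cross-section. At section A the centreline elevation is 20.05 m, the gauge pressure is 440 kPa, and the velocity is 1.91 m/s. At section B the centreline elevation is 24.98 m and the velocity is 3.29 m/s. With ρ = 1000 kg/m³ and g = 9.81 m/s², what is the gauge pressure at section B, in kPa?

P₂ ≈ 388 kPa

Pressure head at A: ψ₁ = P₁/(ρg) = 440×1000 / (1000 × 9.81) = 44.85 m.
Velocity heads: v₁²/2g = 1.91²/19.62 = 0.186 m; v₂²/2g = 3.29²/19.62 = 0.552 m.
Total head H = z₁ + ψ₁ + v₁²/2g = 20.05 + 44.85 + 0.186 = 65.09 m.
ψ₂ = H − z₂ − v₂²/2g = 65.09 − 24.98 − 0.552 = 39.56 m.
P₂ = ρgψ₂ = 1000 × 9.81 × 39.56 ≈ 388 kPa.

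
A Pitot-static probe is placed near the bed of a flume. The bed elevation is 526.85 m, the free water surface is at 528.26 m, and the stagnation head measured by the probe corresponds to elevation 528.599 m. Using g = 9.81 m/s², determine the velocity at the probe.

Near the bed, under hydrostatic conditions, the piezometric head (z + ψ) equals the free-surface elevation, 528.26 m.
Velocity head = total − piezometric = 528.599 − 528.26 = 0.339 m.
v = √(2g·h_v) = √(2 × 9.81 × 0.339) = 2.58 m/s.

v ≈ 2.58 m/s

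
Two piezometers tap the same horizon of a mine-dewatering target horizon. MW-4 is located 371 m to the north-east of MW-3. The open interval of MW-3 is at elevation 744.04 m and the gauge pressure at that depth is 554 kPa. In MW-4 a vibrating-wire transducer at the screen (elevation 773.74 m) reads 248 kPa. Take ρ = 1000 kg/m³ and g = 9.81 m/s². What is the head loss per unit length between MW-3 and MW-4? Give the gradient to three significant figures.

Pressure head at MW-3: ψ = P/(ρg) = 554×1000 / (1000 × 9.81) = 56.47 m.
Total head at MW-3: h = z + ψ = 744.04 + 56.47 = 800.51 m.
Pressure head at MW-4: ψ = P/(ρg) = 248×1000 / (1000 × 9.81) = 25.28 m.
Total head at MW-4: h = z + ψ = 773.74 + 25.28 = 799.02 m.
Head difference: h(MW-3) − h(MW-4) = 800.51 − 799.02 = 1.49 m.
Hydraulic gradient: i = |Δh| / L = 1.49 / 371 = 0.00402.

i ≈ 0.00402 m/m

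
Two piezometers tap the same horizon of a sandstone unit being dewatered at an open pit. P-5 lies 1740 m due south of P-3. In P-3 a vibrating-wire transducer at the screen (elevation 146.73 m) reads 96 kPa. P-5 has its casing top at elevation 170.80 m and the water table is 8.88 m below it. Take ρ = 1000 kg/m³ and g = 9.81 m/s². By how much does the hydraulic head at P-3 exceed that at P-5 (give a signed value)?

Δh ≈ -5.40 m

Pressure head at P-3: ψ = P/(ρg) = 96×1000 / (1000 × 9.81) = 9.79 m.
Total head at P-3: h = z + ψ = 146.73 + 9.79 = 156.52 m.
Total head at P-5: h = 170.80 − 8.88 = 161.92 m.
Head difference: h(P-3) − h(P-5) = 156.52 − 161.92 = -5.40 m.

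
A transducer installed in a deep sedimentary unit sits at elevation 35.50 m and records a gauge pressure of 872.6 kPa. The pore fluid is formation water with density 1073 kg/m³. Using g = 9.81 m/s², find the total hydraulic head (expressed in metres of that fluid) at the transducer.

ψ = P/(ρg) = 872.6×1000 / (1073 × 9.81) = 82.90 m.
h = z + ψ = 35.50 + 82.90 = 118.40 m.

h ≈ 118.40 m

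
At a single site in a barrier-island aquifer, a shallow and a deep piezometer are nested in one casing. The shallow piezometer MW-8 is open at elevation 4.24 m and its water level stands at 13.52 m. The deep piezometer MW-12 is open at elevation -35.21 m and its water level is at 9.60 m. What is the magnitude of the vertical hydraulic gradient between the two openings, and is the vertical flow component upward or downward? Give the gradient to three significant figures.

|i_v| ≈ 0.0994; vertical flow is downward

Total head at MW-8: h = 13.52 m (water level in the standpipe).
Total head at MW-12: h = 9.60 m.
Δh = h(MW-8) − h(MW-12) = 13.52 − 9.60 = 3.92 m.
Vertical separation Δz = 4.24 − (-35.21) = 39.45 m.
|i_v| = |Δh| / Δz = 3.92 / 39.45 = 0.0994.
Head is higher in the shallow piezometer, so vertical flow is downward (recharge condition).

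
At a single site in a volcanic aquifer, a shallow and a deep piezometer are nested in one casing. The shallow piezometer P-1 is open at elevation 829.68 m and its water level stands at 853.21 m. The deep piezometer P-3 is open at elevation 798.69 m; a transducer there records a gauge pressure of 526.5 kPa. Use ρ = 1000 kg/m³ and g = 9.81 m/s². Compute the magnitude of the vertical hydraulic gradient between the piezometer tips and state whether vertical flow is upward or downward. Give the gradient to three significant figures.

Total head at P-1: h = 853.21 m (water level in the standpipe).
Pressure head at P-3: ψ = P/(ρg) = 526.5×1000 / (1000 × 9.81) = 53.67 m.
Total head at P-3: h = z + ψ = 798.69 + 53.67 = 852.36 m.
Δh = h(P-1) − h(P-3) = 853.21 − 852.36 = 0.85 m.
Vertical separation Δz = 829.68 − 798.69 = 30.99 m.
|i_v| = |Δh| / Δz = 0.85 / 30.99 = 0.0274.
Head is higher in the shallow piezometer, so vertical flow is downward (recharge condition).

|i_v| ≈ 0.0274; vertical flow is downward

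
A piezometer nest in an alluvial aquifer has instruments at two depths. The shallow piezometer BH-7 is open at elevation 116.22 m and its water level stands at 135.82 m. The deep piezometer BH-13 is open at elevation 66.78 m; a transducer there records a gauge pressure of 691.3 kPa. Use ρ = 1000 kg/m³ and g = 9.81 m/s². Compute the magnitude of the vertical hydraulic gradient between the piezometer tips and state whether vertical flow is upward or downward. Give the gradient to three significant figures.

Total head at BH-7: h = 135.82 m (water level in the standpipe).
Pressure head at BH-13: ψ = P/(ρg) = 691.3×1000 / (1000 × 9.81) = 70.47 m.
Total head at BH-13: h = z + ψ = 66.78 + 70.47 = 137.25 m.
Δh = h(BH-7) − h(BH-13) = 135.82 − 137.25 = -1.43 m.
Vertical separation Δz = 116.22 − 66.78 = 49.44 m.
|i_v| = |Δh| / Δz = 1.43 / 49.44 = 0.0289.
Head is higher in the deep piezometer, so vertical flow is upward (discharge condition).

|i_v| ≈ 0.0289; vertical flow is upward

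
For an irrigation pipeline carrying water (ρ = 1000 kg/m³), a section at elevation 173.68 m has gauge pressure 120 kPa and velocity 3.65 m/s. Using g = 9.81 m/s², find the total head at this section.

h ≈ 186.59 m

Pressure head ψ = P/(ρg) = 120×1000 / (1000 × 9.81) = 12.23 m.
Velocity head = v²/(2g) = 3.65² / (2 × 9.81) = 0.679 m.
h = z + ψ + v²/(2g) = 173.68 + 12.23 + 0.679 = 186.59 m.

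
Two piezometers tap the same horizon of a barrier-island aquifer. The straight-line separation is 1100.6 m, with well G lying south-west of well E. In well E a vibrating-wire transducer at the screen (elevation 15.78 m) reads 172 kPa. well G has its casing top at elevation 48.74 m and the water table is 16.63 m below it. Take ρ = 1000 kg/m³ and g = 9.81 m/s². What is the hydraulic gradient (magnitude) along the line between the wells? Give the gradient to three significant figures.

Pressure head at well E: ψ = P/(ρg) = 172×1000 / (1000 × 9.81) = 17.53 m.
Total head at well E: h = z + ψ = 15.78 + 17.53 = 33.31 m.
Total head at well G: h = 48.74 − 16.63 = 32.11 m.
Head difference: h(well E) − h(well G) = 33.31 − 32.11 = 1.20 m.
Hydraulic gradient: i = |Δh| / L = 1.20 / 1100.6 = 0.00109.

i ≈ 0.00109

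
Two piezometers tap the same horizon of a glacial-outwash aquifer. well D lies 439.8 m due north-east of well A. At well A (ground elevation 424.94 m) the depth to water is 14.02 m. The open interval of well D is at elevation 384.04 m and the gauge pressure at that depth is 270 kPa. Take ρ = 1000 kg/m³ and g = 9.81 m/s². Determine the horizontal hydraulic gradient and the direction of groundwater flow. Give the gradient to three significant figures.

i ≈ 0.00146; groundwater flows toward the south-west

Total head at well A: h = 424.94 − 14.02 = 410.92 m.
Pressure head at well D: ψ = P/(ρg) = 270×1000 / (1000 × 9.81) = 27.52 m.
Total head at well D: h = z + ψ = 384.04 + 27.52 = 411.56 m.
Head difference: h(well A) − h(well D) = 410.92 − 411.56 = -0.64 m.
Hydraulic gradient: i = |Δh| / L = 0.64 / 439.8 = 0.00146.
Flow is from higher to lower head: from well D toward well A, i.e. toward the south-west.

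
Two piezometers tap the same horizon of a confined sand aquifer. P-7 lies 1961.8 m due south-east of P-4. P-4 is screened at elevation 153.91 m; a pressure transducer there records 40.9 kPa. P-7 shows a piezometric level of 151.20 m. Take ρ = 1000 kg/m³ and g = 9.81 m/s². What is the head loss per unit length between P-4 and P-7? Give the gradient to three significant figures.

Pressure head at P-4: ψ = P/(ρg) = 40.9×1000 / (1000 × 9.81) = 4.17 m.
Total head at P-4: h = z + ψ = 153.91 + 4.17 = 158.08 m.
Total head at P-7: h = 151.20 m (water level in the piezometer is the total head).
Head difference: h(P-4) − h(P-7) = 158.08 − 151.20 = 6.88 m.
Hydraulic gradient: i = |Δh| / L = 6.88 / 1961.8 = 0.00351.

i ≈ 0.00351 m/m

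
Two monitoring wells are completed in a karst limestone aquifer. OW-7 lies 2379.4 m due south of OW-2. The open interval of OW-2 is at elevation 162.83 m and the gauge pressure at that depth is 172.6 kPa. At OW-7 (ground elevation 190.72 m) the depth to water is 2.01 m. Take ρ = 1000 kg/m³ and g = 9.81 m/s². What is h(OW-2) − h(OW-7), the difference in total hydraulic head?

Δh ≈ -8.29 m

Pressure head at OW-2: ψ = P/(ρg) = 172.6×1000 / (1000 × 9.81) = 17.59 m.
Total head at OW-2: h = z + ψ = 162.83 + 17.59 = 180.42 m.
Total head at OW-7: h = 190.72 − 2.01 = 188.71 m.
Head difference: h(OW-2) − h(OW-7) = 180.42 − 188.71 = -8.29 m.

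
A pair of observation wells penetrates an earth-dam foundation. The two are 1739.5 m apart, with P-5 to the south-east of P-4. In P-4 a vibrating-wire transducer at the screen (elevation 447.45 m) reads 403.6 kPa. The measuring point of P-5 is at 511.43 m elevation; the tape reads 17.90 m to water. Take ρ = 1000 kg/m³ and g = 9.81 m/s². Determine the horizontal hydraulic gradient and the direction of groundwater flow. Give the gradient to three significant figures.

i ≈ 0.00284; groundwater flows toward the north-west

Pressure head at P-4: ψ = P/(ρg) = 403.6×1000 / (1000 × 9.81) = 41.14 m.
Total head at P-4: h = z + ψ = 447.45 + 41.14 = 488.59 m.
Total head at P-5: h = 511.43 − 17.90 = 493.53 m.
Head difference: h(P-4) − h(P-5) = 488.59 − 493.53 = -4.94 m.
Hydraulic gradient: i = |Δh| / L = 4.94 / 1739.5 = 0.00284.
Flow is from higher to lower head: from P-5 toward P-4, i.e. toward the north-west.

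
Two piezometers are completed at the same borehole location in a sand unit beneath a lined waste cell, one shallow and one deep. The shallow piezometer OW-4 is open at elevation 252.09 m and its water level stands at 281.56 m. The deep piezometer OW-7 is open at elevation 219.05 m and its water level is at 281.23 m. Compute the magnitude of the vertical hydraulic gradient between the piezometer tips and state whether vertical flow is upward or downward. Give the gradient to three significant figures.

|i_v| ≈ 0.00999; vertical flow is downward

Total head at OW-4: h = 281.56 m (water level in the standpipe).
Total head at OW-7: h = 281.23 m.
Δh = h(OW-4) − h(OW-7) = 281.56 − 281.23 = 0.33 m.
Vertical separation Δz = 252.09 − 219.05 = 33.04 m.
|i_v| = |Δh| / Δz = 0.33 / 33.04 = 0.00999.
Head is higher in the shallow piezometer, so vertical flow is downward (recharge condition).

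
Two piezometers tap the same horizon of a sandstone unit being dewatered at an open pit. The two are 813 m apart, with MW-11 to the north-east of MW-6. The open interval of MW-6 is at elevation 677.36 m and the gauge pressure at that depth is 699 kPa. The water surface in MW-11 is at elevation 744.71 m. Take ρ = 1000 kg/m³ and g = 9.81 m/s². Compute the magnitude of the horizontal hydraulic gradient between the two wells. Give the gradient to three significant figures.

Pressure head at MW-6: ψ = P/(ρg) = 699×1000 / (1000 × 9.81) = 71.25 m.
Total head at MW-6: h = z + ψ = 677.36 + 71.25 = 748.61 m.
Total head at MW-11: h = 744.71 m (water level in the piezometer is the total head).
Head difference: h(MW-6) − h(MW-11) = 748.61 − 744.71 = 3.90 m.
Hydraulic gradient: i = |Δh| / L = 3.90 / 813 = 0.00480.

i ≈ 0.00480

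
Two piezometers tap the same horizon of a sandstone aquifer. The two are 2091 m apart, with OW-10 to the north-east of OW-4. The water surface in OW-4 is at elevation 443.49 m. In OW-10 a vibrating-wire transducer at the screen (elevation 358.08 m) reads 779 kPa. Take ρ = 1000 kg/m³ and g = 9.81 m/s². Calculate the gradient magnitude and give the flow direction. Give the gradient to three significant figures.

i ≈ 0.00287; groundwater flows toward the north-east

Total head at OW-4: h = 443.49 m (water level in the piezometer is the total head).
Pressure head at OW-10: ψ = P/(ρg) = 779×1000 / (1000 × 9.81) = 79.41 m.
Total head at OW-10: h = z + ψ = 358.08 + 79.41 = 437.49 m.
Head difference: h(OW-4) − h(OW-10) = 443.49 − 437.49 = 6.00 m.
Hydraulic gradient: i = |Δh| / L = 6.00 / 2091 = 0.00287.
Flow is from higher to lower head: from OW-4 toward OW-10, i.e. toward the north-east.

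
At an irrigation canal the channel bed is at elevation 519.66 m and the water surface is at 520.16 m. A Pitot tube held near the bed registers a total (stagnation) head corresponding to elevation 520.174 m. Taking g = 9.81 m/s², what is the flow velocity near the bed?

Near the bed, under hydrostatic conditions, the piezometric head (z + ψ) equals the free-surface elevation, 520.16 m.
Velocity head = total − piezometric = 520.174 − 520.16 = 0.014 m.
v = √(2g·h_v) = √(2 × 9.81 × 0.014) = 0.524 m/s.

v ≈ 0.524 m/s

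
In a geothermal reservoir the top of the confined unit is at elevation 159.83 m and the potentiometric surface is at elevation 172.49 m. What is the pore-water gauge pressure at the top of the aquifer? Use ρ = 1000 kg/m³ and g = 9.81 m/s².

Pressure head at the aquifer top: ψ = h − z = 172.49 − 159.83 = 12.66 m.
P = ρgψ = 1000 × 9.81 × 12.66 = 124195 Pa ≈ 124 kPa.

P ≈ 124 kPa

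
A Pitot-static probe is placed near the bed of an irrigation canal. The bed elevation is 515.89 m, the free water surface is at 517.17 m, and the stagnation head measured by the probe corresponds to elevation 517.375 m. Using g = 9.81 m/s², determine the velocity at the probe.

Near the bed, under hydrostatic conditions, the piezometric head (z + ψ) equals the free-surface elevation, 517.17 m.
Velocity head = total − piezometric = 517.375 − 517.17 = 0.205 m.
v = √(2g·h_v) = √(2 × 9.81 × 0.205) = 2.01 m/s.

v ≈ 2.01 m/s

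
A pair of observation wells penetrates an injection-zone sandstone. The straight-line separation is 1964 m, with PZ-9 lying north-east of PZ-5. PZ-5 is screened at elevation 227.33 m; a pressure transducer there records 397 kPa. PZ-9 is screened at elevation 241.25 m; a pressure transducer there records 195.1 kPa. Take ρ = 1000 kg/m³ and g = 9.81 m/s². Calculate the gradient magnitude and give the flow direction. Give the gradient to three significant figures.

i ≈ 0.00339; groundwater flows toward the north-east

Pressure head at PZ-5: ψ = P/(ρg) = 397×1000 / (1000 × 9.81) = 40.47 m.
Total head at PZ-5: h = z + ψ = 227.33 + 40.47 = 267.80 m.
Pressure head at PZ-9: ψ = P/(ρg) = 195.1×1000 / (1000 × 9.81) = 19.89 m.
Total head at PZ-9: h = z + ψ = 241.25 + 19.89 = 261.14 m.
Head difference: h(PZ-5) − h(PZ-9) = 267.80 − 261.14 = 6.66 m.
Hydraulic gradient: i = |Δh| / L = 6.66 / 1964 = 0.00339.
Flow is from higher to lower head: from PZ-5 toward PZ-9, i.e. toward the north-east.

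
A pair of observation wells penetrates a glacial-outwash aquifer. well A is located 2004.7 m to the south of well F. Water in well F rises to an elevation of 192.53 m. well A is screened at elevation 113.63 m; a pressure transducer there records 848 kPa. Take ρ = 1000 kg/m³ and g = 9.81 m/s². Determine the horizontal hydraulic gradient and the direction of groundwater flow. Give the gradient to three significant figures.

Total head at well F: h = 192.53 m (water level in the piezometer is the total head).
Pressure head at well A: ψ = P/(ρg) = 848×1000 / (1000 × 9.81) = 86.44 m.
Total head at well A: h = z + ψ = 113.63 + 86.44 = 200.07 m.
Head difference: h(well F) − h(well A) = 192.53 − 200.07 = -7.54 m.
Hydraulic gradient: i = |Δh| / L = 7.54 / 2004.7 = 0.00376.
Flow is from higher to lower head: from well A toward well F, i.e. toward the north.

i ≈ 0.00376; groundwater flows toward the north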